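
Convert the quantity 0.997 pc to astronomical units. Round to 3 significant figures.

206000 au

1 pc = 206265 astronomical units.
0.997 × 206265 ≈ 206000 au.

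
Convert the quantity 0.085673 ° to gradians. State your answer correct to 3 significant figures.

1 degree = 1.11111 grad.
0.085673 × 1.11111 ≈ 0.0952 grad.

0.0952 gradians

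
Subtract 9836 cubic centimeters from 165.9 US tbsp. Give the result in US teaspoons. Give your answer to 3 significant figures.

165.9 US tbsp = 497.700 US tsp and 9836 cm³ = 1995.57 US tsp.
497.700 − 1995.57 ≈ -1500 US tsp.

-1500 US teaspoons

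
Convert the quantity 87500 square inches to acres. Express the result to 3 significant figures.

0.0139 acres

1 in² = 1.59423e-7 acre.
So 87500 × 1.59423e-7 ≈ 0.0139 acre.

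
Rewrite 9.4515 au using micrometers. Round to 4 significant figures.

1.414 × 10^18 μm

1 au = 1.49598 × 10^17 μm.
Then 9.4515 × 1.49598 × 10^17 ≈ 1.414 × 10^18 μm.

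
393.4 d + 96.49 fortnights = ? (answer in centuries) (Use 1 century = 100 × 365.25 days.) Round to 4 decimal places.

393.4 d = 0.0107707 century and 96.49 fortnight = 0.0369845 century.
0.0107707 + 0.0369845 ≈ 0.0478 century.

0.0478 century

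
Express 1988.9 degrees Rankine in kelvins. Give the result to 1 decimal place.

1104.9 kelvins

°R = K × 9/5.
Applying the formula gives 1104.9 K.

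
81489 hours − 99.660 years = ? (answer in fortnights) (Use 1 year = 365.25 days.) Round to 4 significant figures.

81489 h = 242.527 fortnight and 99.660 yr = 2600.06 fortnight.
242.527 − 2600.06 ≈ -2358 fortnight.

-2358 fortnight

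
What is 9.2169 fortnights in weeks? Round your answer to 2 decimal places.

18.43 wk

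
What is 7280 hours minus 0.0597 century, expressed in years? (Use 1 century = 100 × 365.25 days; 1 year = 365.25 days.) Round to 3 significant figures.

7280 h = 0.830481 yr and 0.0597 century = 5.97000 yr.
0.830481 − 5.97000 ≈ -5.14 yr.

-5.14 yr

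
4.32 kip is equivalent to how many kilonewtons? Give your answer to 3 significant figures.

1 kip = 4.44822 kN.
Then 4.32 × 4.44822 ≈ 19.2 kN.

19.2 kN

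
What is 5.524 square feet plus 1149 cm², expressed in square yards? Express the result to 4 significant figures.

0.7512 square yards

5.524 ft² = 0.613778 yd² and 1149 cm² = 0.137419 yd².
0.613778 + 0.137419 ≈ 0.7512 yd².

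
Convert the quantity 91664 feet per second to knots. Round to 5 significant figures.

1 ft/s = 0.592484 knots.
So 91664 × 0.592484 ≈ 54309 kn.

54309 kn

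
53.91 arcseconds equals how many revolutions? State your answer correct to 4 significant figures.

1 arcsec = 7.71605e-7 revolutions.
53.91 × 7.71605e-7 ≈ 4.160e-5 rev.

4.160e-5 rev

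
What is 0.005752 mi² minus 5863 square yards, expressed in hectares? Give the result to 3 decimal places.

0.005752 mi² = 1.48976 ha and 5863 yd² = 0.490221 ha.
1.48976 − 0.490221 ≈ 1.000 ha.

1.000 ha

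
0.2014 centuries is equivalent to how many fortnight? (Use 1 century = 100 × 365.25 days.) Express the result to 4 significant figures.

1 century = 2608.93 fortnight.
0.2014 × 2608.93 ≈ 525.4 fortnight.

525.4 fortnights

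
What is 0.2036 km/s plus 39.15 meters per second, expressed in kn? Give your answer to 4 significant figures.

0.2036 km/s = 395.767 kn and 39.15 m/s = 76.1015 kn.
395.767 + 76.1015 ≈ 471.9 kn.

471.9 kn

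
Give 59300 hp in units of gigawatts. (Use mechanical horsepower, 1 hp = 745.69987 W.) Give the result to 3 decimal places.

0.044 GW

1 horsepower = 7.45700e-7 gigawatts.
So 59300 × 7.45700e-7 ≈ 0.044 GW.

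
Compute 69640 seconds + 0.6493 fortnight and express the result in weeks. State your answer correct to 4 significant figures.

1.414 wk

69640 s = 0.115146 wk and 0.6493 fortnight = 1.29860 wk.
0.115146 + 1.29860 ≈ 1.414 wk.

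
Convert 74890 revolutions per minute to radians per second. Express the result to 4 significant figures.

1 revolution per minute = 0.104720 rad/s.
Then 74890 × 0.104720 ≈ 7842 rad/s.

7842 rad/s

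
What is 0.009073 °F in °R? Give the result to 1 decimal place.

°R = °F + 459.67.
Applying the formula gives 459.7 °R.

459.7 °R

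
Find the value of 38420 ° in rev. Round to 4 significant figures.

106.7 rev

1 degree = 0.00277778 rev.
Thus 38420 × 0.00277778 ≈ 106.7 rev.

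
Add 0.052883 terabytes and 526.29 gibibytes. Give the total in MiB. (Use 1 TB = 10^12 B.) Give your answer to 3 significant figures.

0.052883 TB = 50433.2 MiB and 526.29 GiB = 538921 MiB.
50433.2 + 538921 ≈ 589000 MiB.

589000 MiB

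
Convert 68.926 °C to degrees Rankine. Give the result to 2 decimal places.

°R = (°C + 273.15) × 9/5.
Applying the formula gives 615.74 °R.

615.74 °R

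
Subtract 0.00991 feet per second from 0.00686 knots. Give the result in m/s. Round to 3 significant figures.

0.000509 meters per second

0.00686 kn = 0.00352909 m/s and 0.00991 ft/s = 0.00302057 m/s.
0.00352909 − 0.00302057 ≈ 0.000509 m/s.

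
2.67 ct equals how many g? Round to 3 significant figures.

0.534 g

1 carat = 0.200000 grams.
Then 2.67 × 0.200000 ≈ 0.534 g.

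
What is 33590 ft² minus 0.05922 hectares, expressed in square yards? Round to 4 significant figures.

3024 yd²

33590 ft² = 3732.22 yd² and 0.05922 ha = 708.265 yd².
3732.22 − 708.265 ≈ 3024 yd².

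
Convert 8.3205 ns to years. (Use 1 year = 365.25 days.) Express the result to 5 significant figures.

1 ns = 3.16881 × 10^-17 yr.
Then 8.3205 × 3.16881 × 10^-17 ≈ 2.6366 × 10^-16 yr.

2.6366 × 10^-16 yr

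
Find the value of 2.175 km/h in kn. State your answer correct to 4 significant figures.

1 km/h = 0.539957 kn.
Thus 2.175 × 0.539957 ≈ 1.174 kn.

1.174 kn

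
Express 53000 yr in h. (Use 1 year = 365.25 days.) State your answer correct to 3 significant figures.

1 yr = 8766.00 h.
53000 × 8766.00 ≈ 4.65 × 10^8 h.

4.65 × 10^8 hours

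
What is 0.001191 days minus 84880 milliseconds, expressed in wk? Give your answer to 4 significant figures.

0.001191 d = 0.000170143 wk and 84880 ms = 0.000140344 wk.
0.000170143 − 0.000140344 ≈ 2.980 × 10^-5 wk.

2.980 × 10^-5 weeks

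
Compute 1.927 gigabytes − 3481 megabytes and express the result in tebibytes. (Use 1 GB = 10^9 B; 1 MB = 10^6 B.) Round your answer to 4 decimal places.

1.927 GB = 0.00175260 TiB and 3481 MB = 0.00316595 TiB.
0.00175260 − 0.00316595 ≈ -0.0014 TiB.

-0.0014 tebibytes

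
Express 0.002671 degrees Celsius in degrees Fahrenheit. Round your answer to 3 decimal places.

32.005 degrees Fahrenheit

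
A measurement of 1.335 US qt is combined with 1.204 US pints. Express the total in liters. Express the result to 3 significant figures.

1.83 L

1.335 US qt = 1.26338 L and 1.204 US pt = 0.569704 L.
1.26338 + 0.569704 ≈ 1.83 L.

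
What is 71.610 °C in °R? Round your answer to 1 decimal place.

620.6 degrees Rankine

°R = (°C + 273.15) × 9/5.
Applying the formula gives 620.6 °R.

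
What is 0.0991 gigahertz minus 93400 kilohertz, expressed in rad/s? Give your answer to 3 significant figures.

0.0991 GHz = 6.22664 × 10^8 rad/s and 93400 kHz = 5.86850 × 10^8 rad/s.
6.22664 × 10^8 − 5.86850 × 10^8 ≈ 3.58 × 10^7 rad/s.

3.58 × 10^7 radians per second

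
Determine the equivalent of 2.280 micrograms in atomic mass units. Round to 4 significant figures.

1.373 × 10^18 atomic mass units

1 μg = 6.02214 × 10^17 u.
So 2.280 × 6.02214 × 10^17 ≈ 1.373 × 10^18 u.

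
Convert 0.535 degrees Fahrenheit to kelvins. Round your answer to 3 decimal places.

255.669 kelvins

K = (°F + 459.67) × 5/9.
Applying the formula gives 255.669 K.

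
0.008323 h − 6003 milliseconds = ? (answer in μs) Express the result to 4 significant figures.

0.008323 h = 2.99628e+7 μs and 6003 ms = 6.00300e+6 μs.
2.99628e+7 − 6.00300e+6 ≈ 2.396e+7 μs.

2.396e+7 microseconds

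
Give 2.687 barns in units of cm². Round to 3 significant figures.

1 barn = 1.00000 × 10^-24 cm².
Thus 2.687 × 1.00000 × 10^-24 ≈ 2.69 × 10^-24 cm².

2.69 × 10^-24 cm²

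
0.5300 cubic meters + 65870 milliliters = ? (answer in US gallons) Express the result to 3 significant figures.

157 US gal

0.5300 m³ = 140.011 US gal and 65870 mL = 17.4010 US gal.
140.011 + 17.4010 ≈ 157 US gal.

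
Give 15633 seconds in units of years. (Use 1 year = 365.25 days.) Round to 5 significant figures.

1 second = 3.16881e-8 yr.
Then 15633 × 3.16881e-8 ≈ 0.00049538 yr.

0.00049538 years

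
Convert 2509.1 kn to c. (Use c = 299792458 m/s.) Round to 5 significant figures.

4.3056 × 10^-6 c

1 kn = 1.71600 × 10^-9 c.
Then 2509.1 × 1.71600 × 10^-9 ≈ 4.3056 × 10^-6 c.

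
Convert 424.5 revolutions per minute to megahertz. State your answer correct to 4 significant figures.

7.075e-6 MHz

1 rpm = 1.66667e-8 MHz.
424.5 × 1.66667e-8 ≈ 7.075e-6 MHz.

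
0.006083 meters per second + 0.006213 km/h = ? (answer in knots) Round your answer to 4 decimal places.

0.0152 knots

0.006083 m/s = 0.0118244 kn and 0.006213 km/h = 0.00335475 kn.
0.0118244 + 0.00335475 ≈ 0.0152 kn.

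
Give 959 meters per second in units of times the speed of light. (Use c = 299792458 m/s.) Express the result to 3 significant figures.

1 meter per second = 3.33564e-9 times the speed of light.
Then 959 × 3.33564e-9 ≈ 3.20e-6 c.

3.20e-6 c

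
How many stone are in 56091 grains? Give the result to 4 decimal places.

1 gr = 1.02041e-5 stone.
56091 × 1.02041e-5 ≈ 0.5724 st.

0.5724 stone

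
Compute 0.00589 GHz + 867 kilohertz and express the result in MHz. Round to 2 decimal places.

6.76 MHz

0.00589 GHz = 5.89000 MHz and 867 kHz = 0.867000 MHz.
5.89000 + 0.867000 ≈ 6.76 MHz.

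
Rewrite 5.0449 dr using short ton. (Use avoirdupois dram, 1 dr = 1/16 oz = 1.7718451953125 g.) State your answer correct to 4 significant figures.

1 dram = 1.953125 × 10^-6 short ton.
So 5.0449 × 1.953125 × 10^-6 ≈ 9.853 × 10^-6 short ton.

9.853 × 10^-6 short tons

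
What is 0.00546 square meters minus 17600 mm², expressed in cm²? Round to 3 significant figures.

0.00546 m² = 54.6000 cm² and 17600 mm² = 176.000 cm².
54.6000 − 176.000 ≈ -121 cm².

-121 cm²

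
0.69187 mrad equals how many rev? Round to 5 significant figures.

0.00011011 rev

1 mrad = 0.000159155 revolutions.
Thus 0.69187 × 0.000159155 ≈ 0.00011011 rev.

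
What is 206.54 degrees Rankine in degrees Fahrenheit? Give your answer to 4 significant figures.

-253.1 degrees Fahrenheit

°R = °F + 459.67.
Applying the formula gives -253.1 °F.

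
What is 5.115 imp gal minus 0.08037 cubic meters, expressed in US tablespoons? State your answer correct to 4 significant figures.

-3863 US tablespoons

5.115 imp gal = 1572.57 US tbsp and 0.08037 m³ = 5435.27 US tbsp.
1572.57 − 5435.27 ≈ -3863 US tbsp.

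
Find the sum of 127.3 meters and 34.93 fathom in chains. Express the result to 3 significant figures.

9.50 chains

127.3 m = 6.32804 chain and 34.93 fathom = 3.17545 chain.
6.32804 + 3.17545 ≈ 9.50 chain.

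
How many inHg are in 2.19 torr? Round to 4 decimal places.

0.0862 inches of mercury

1 torr = 0.0393701 inches of mercury.
So 2.19 × 0.0393701 ≈ 0.0862 inHg.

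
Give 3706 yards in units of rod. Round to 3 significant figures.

674 rods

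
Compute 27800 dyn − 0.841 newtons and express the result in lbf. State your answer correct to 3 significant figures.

-0.127 lbf

27800 dyn = 0.0624969 lbf and 0.841 N = 0.189064 lbf.
0.0624969 − 0.189064 ≈ -0.127 lbf.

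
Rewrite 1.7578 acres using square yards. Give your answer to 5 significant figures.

1 acre = 4840.00 yd².
Thus 1.7578 × 4840.00 ≈ 8507.8 yd².

8507.8 yd²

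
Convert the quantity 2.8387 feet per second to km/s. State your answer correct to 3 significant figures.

0.000865 kilometers per second

1 ft/s = 0.000304800 kilometers per second.
Thus 2.8387 × 0.000304800 ≈ 0.000865 km/s.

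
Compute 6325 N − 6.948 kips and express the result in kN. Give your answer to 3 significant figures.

-24.6 kN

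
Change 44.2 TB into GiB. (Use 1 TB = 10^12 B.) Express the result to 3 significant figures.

41200 gibibytes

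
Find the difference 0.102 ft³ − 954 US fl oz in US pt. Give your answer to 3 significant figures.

-53.5 US pt

0.102 ft³ = 6.10410 US pt and 954 US fl oz = 59.6250 US pt.
6.10410 − 59.6250 ≈ -53.5 US pt.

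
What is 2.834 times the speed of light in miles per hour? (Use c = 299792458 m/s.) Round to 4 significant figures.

1 c = 6.70617e+8 mph.
So 2.834 × 6.70617e+8 ≈ 1.901e+9 mph.

1.901e+9 mph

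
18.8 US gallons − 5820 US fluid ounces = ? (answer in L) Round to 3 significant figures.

-101 L

18.8 US gal = 71.1657 L and 5820 US fl oz = 172.118 L.
71.1657 − 172.118 ≈ -101 L.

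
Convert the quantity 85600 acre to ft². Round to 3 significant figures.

3.73 × 10^9 ft²

1 acre = 43560.0 square feet.
85600 × 43560.0 ≈ 3.73 × 10^9 ft².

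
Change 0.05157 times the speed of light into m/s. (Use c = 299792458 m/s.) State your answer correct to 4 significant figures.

1 c = 2.99792 × 10^8 m/s.
So 0.05157 × 2.99792 × 10^8 ≈ 1.546 × 10^7 m/s.

1.546 × 10^7 m/s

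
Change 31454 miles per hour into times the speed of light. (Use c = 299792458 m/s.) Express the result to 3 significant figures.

4.69e-5 times the speed of light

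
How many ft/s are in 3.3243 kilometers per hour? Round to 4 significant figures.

1 kilometer per hour = 0.911344 ft/s.
Then 3.3243 × 0.911344 ≈ 3.030 ft/s.

3.030 ft/s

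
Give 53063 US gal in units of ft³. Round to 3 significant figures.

1 US gallon = 0.133681 cubic feet.
53063 × 0.133681 ≈ 7090 ft³.

7090 cubic feet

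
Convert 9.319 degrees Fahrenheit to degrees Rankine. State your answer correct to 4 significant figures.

°R = °F + 459.67.
Applying the formula gives 469.0 °R.

469.0 degrees Rankine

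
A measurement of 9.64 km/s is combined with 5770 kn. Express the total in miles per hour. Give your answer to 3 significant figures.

28200 mph

9.64 km/s = 21564.1 mph and 5770 kn = 6640.00 mph.
21564.1 + 6640.00 ≈ 28200 mph.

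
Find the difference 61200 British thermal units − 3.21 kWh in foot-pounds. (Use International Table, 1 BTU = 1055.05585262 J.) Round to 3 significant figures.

3.91 × 10^7 foot-pounds

61200 BTU = 4.76240 × 10^7 ft·lbf and 3.21 kWh = 8.52327 × 10^6 ft·lbf.
4.76240 × 10^7 − 8.52327 × 10^6 ≈ 3.91 × 10^7 ft·lbf.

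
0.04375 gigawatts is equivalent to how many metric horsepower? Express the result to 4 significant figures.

1 GW = 1.35962 × 10^6 metric horsepower.
So 0.04375 × 1.35962 × 10^6 ≈ 59480 PS.

59480 PS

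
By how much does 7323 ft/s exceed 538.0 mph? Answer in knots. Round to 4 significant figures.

7323 ft/s = 4338.76 kn and 538.0 mph = 467.509 kn.
4338.76 − 467.509 ≈ 3871 kn.

3871 kn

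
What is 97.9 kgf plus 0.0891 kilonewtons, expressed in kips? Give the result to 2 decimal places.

0.24 kip

97.9 kgf = 0.215833 kip and 0.0891 kN = 0.0200305 kip.
0.215833 + 0.0200305 ≈ 0.24 kip.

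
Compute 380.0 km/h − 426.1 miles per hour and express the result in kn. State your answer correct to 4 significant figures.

-165.1 kn

380.0 km/h = 205.184 kn and 426.1 mph = 370.271 kn.
205.184 − 370.271 ≈ -165.1 kn.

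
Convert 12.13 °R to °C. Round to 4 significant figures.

-266.4 °C

°R = (°C + 273.15) × 9/5.
Applying the formula gives -266.4 °C.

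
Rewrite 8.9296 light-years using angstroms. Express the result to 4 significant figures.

1 light-year = 9.46073e+25 Å.
So 8.9296 × 9.46073e+25 ≈ 8.448e+26 Å.

8.448e+26 Å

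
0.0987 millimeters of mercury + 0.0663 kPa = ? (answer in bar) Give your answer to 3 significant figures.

0.000795 bar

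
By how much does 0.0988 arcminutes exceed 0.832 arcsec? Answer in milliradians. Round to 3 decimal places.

0.025 milliradians

0.0988 arcmin = 0.0287398 mrad and 0.832 arcsec = 0.00403365 mrad.
0.0287398 − 0.00403365 ≈ 0.025 mrad.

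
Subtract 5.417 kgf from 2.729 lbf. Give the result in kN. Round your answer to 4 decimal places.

2.729 lbf = 0.0121392 kN and 5.417 kgf = 0.0531226 kN.
0.0121392 − 0.0531226 ≈ -0.0410 kN.

-0.0410 kN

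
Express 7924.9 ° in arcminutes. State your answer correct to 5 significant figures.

475490 arcmin

1 degree = 60.0000 arcmin.
So 7924.9 × 60.0000 ≈ 475490 arcmin.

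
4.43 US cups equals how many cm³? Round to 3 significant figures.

1 US cup = 236.588 cm³.
Then 4.43 × 236.588 ≈ 1050 cm³.

1050 cubic centimeters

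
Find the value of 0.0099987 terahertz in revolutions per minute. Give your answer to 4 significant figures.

5.999e+11 rpm

1 THz = 6.00000e+13 rpm.
So 0.0099987 × 6.00000e+13 ≈ 5.999e+11 rpm.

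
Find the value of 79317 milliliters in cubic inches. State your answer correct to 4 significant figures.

4840 in³

1 milliliter = 0.0610237 cubic inches.
Then 79317 × 0.0610237 ≈ 4840 in³.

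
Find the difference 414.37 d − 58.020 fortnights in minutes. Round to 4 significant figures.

414.37 d = 596693 min and 58.020 fortnight = 1.16968 × 10^6 min.
596693 − 1.16968 × 10^6 ≈ -573000 min.

-573000 min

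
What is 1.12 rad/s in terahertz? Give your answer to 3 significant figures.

1.78 × 10^-13 THz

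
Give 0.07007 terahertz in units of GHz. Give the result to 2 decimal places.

1 THz = 1000.00 GHz.
Thus 0.07007 × 1000.00 ≈ 70.07 GHz.

70.07 gigahertz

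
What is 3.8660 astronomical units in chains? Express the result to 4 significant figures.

1 astronomical unit = 7.43646 × 10^9 chain.
Then 3.8660 × 7.43646 × 10^9 ≈ 2.875 × 10^10 chain.

2.875 × 10^10 chains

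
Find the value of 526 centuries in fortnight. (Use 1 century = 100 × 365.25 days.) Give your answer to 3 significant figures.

1.37e+6 fortnights

1 century = 2608.93 fortnight.
526 × 2608.93 ≈ 1.37e+6 fortnight.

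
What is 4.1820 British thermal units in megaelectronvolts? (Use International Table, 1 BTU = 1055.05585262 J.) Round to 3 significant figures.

1 BTU = 6.58514 × 10^15 megaelectronvolts.
4.1820 × 6.58514 × 10^15 ≈ 2.75 × 10^16 MeV.

2.75 × 10^16 MeV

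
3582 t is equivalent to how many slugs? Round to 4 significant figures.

245400 slug

1 t = 68.5218 slugs.
3582 × 68.5218 ≈ 245400 slug.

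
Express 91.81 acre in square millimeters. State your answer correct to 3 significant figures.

3.72 × 10^11 square millimeters

1 acre = 4.04686 × 10^9 square millimeters.
Then 91.81 × 4.04686 × 10^9 ≈ 3.72 × 10^11 mm².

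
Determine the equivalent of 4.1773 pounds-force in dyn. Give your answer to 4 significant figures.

1 pound-force = 444822 dyn.
Thus 4.1773 × 444822 ≈ 1.858e+6 dyn.

1.858e+6 dyn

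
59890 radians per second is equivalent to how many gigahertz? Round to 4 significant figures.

9.532e-6 GHz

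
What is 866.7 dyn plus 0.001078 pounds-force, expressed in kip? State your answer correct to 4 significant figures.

3.026 × 10^-6 kip

866.7 dyn = 1.94842 × 10^-6 kip and 0.001078 lbf = 1.07800 × 10^-6 kip.
1.94842 × 10^-6 + 1.07800 × 10^-6 ≈ 3.026 × 10^-6 kip.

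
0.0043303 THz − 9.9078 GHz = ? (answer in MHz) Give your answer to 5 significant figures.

-5577.5 megahertz

0.0043303 THz = 4330.30 MHz and 9.9078 GHz = 9907.80 MHz.
4330.30 − 9907.80 ≈ -5577.5 MHz.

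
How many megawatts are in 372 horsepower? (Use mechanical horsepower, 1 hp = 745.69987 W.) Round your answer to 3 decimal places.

1 horsepower = 0.000745700 megawatts.
Then 372 × 0.000745700 ≈ 0.277 MW.

0.277 MW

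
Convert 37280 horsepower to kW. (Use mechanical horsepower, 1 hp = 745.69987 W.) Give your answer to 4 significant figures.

1 horsepower = 0.745700 kW.
37280 × 0.745700 ≈ 27800 kW.

27800 kW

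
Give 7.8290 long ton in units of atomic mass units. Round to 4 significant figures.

1 long ton = 6.11878 × 10^29 u.
7.8290 × 6.11878 × 10^29 ≈ 4.790 × 10^30 u.

4.790 × 10^30 u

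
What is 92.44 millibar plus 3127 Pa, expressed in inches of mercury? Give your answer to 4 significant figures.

3.653 inHg

92.44 mbar = 2.72975 inHg and 3127 Pa = 0.923403 inHg.
2.72975 + 0.923403 ≈ 3.653 inHg.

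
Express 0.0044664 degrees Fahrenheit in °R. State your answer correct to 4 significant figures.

459.7 °R

°R = °F + 459.67.
Applying the formula gives 459.7 °R.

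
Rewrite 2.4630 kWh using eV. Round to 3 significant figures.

1 kilowatt-hour = 2.24694 × 10^25 eV.
Thus 2.4630 × 2.24694 × 10^25 ≈ 5.53 × 10^25 eV.

5.53 × 10^25 eV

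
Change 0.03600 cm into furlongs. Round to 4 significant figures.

1.790 × 10^-6 furlong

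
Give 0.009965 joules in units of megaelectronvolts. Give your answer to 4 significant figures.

1 joule = 6.24151 × 10^12 MeV.
0.009965 × 6.24151 × 10^12 ≈ 6.220 × 10^10 MeV.

6.220 × 10^10 MeV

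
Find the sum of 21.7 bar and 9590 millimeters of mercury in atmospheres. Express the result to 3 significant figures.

21.7 bar = 21.4162 atm and 9590 mmHg = 12.6184 atm.
21.4162 + 12.6184 ≈ 34.0 atm.

34.0 atm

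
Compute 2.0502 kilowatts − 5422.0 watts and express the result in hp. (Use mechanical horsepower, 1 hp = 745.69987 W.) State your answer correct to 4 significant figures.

2.0502 kW = 2.74936 hp and 5422.0 W = 7.27102 hp.
2.74936 − 7.27102 ≈ -4.522 hp.

-4.522 horsepower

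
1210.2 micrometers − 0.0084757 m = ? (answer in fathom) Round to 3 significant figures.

1210.2 μm = 0.000661745 fathom and 0.0084757 m = 0.00463457 fathom.
0.000661745 − 0.00463457 ≈ -0.00397 fathom.

-0.00397 fathom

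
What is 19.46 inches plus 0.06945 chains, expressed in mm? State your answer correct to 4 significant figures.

1891 mm

19.46 in = 494.284 mm and 0.06945 chain = 1397.11 mm.
494.284 + 1397.11 ≈ 1891 mm.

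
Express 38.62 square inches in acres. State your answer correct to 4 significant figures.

1 square inch = 1.59423 × 10^-7 acre.
Thus 38.62 × 1.59423 × 10^-7 ≈ 6.157 × 10^-6 acre.

6.157 × 10^-6 acres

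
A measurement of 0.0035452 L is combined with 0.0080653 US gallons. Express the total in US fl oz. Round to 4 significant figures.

1.152 US fluid ounces

0.0035452 L = 0.119877 US fl oz and 0.0080653 US gal = 1.03236 US fl oz.
0.119877 + 1.03236 ≈ 1.152 US fl oz.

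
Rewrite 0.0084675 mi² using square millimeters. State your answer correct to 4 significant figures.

1 mi² = 2.58999 × 10^12 mm².
Then 0.0084675 × 2.58999 × 10^12 ≈ 2.193 × 10^10 mm².

2.193 × 10^10 mm²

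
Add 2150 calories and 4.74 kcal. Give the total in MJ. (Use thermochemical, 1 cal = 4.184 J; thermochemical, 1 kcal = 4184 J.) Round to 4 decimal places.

2150 cal = 0.00899560 MJ and 4.74 kcal = 0.0198322 MJ.
0.00899560 + 0.0198322 ≈ 0.0288 MJ.

0.0288 MJ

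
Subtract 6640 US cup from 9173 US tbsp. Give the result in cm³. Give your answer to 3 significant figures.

9173 US tbsp = 135639 cm³ and 6640 US cup = 1.57095 × 10^6 cm³.
135639 − 1.57095 × 10^6 ≈ -1.44 × 10^6 cm³.

-1.44 × 10^6 cubic centimeters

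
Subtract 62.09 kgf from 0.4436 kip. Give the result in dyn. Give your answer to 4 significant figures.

1.364 × 10^8 dyn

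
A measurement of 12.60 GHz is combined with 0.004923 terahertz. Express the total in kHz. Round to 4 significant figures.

1.752e+7 kHz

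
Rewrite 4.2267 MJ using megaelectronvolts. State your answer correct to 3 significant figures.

2.64 × 10^19 MeV

1 megajoule = 6.24151 × 10^18 MeV.
Then 4.2267 × 6.24151 × 10^18 ≈ 2.64 × 10^19 MeV.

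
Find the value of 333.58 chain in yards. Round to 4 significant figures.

1 chain = 22.0000 yd.
Then 333.58 × 22.0000 ≈ 7339 yd.

7339 yards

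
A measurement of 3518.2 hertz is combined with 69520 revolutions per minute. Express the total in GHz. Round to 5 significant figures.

4.6769 × 10^-6 gigahertz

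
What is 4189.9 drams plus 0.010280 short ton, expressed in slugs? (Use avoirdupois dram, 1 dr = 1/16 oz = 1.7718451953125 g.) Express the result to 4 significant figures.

1.148 slug

4189.9 dr = 0.508696 slug and 0.010280 short ton = 0.639024 slug.
0.508696 + 0.639024 ≈ 1.148 slug.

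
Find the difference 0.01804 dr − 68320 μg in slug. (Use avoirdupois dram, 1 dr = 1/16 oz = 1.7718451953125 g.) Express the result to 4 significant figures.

-2.491e-6 slugs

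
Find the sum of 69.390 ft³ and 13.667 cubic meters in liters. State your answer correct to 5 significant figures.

69.390 ft³ = 1964.91 L and 13.667 m³ = 13667.0 L.
1964.91 + 13667.0 ≈ 15632 L.

15632 liters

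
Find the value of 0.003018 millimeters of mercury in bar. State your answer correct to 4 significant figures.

4.024e-6 bar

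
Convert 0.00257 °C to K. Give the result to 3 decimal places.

273.153 kelvins

K = °C + 273.15.
Applying the formula gives 273.153 K.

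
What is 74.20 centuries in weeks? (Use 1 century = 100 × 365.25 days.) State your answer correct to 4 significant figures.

387200 wk

1 century = 5217.86 weeks.
So 74.20 × 5217.86 ≈ 387200 wk.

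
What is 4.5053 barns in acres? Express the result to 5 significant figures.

1 barn = 2.47105e-32 acre.
So 4.5053 × 2.47105e-32 ≈ 1.1133e-31 acre.

1.1133e-31 acres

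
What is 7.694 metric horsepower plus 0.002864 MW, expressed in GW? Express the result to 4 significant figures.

8.523e-6 GW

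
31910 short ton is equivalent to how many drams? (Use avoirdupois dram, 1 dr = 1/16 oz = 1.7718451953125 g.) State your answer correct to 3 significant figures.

1 short ton = 512000 drams.
Thus 31910 × 512000 ≈ 1.63 × 10^10 dr.

1.63 × 10^10 dr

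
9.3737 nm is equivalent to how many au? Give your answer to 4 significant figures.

1 nanometer = 6.68459e-21 astronomical units.
Then 9.3737 × 6.68459e-21 ≈ 6.266e-20 au.

6.266e-20 astronomical units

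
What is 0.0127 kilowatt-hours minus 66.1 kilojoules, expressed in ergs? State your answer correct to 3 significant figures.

-2.04 × 10^11 ergs

0.0127 kWh = 4.57200 × 10^11 erg and 66.1 kJ = 6.61000 × 10^11 erg.
4.57200 × 10^11 − 6.61000 × 10^11 ≈ -2.04 × 10^11 erg.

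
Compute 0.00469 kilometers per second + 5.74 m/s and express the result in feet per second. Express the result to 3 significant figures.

0.00469 km/s = 15.3871 ft/s and 5.74 m/s = 18.8320 ft/s.
15.3871 + 18.8320 ≈ 34.2 ft/s.

34.2 ft/s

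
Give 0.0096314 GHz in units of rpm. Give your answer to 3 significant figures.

5.78 × 10^8 revolutions per minute

1 GHz = 6.00000 × 10^10 rpm.
Thus 0.0096314 × 6.00000 × 10^10 ≈ 5.78 × 10^8 rpm.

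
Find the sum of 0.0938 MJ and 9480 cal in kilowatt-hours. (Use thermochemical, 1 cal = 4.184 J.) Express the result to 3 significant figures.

0.0938 MJ = 0.0260556 kWh and 9480 cal = 0.0110179 kWh.
0.0260556 + 0.0110179 ≈ 0.0371 kWh.

0.0371 kilowatt-hours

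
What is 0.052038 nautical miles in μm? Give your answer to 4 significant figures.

9.637e+7 micrometers

1 nautical mile = 1.85200e+9 micrometers.
Thus 0.052038 × 1.85200e+9 ≈ 9.637e+7 μm.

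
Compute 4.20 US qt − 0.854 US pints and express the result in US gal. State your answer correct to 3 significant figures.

0.943 US gal

4.20 US qt = 1.05000 US gal and 0.854 US pt = 0.106750 US gal.
1.05000 − 0.106750 ≈ 0.943 US gal.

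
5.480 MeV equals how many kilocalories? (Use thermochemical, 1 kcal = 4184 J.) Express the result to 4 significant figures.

2.098e-16 kcal

1 MeV = 3.82929e-17 kcal.
5.480 × 3.82929e-17 ≈ 2.098e-16 kcal.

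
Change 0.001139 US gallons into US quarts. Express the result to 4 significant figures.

0.004556 US quarts

1 US gallon = 4.00000 US quarts.
0.001139 × 4.00000 ≈ 0.004556 US qt.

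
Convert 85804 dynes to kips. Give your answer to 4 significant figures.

1 dyne = 2.24809 × 10^-9 kip.
Thus 85804 × 2.24809 × 10^-9 ≈ 0.0001929 kip.

0.0001929 kip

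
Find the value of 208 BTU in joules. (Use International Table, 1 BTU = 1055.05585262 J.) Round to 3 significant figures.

1 BTU = 1055.06 J.
So 208 × 1055.06 ≈ 219000 J.

219000 J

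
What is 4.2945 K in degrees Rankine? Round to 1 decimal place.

7.7 degrees Rankine

°R = K × 9/5.
Applying the formula gives 7.7 °R.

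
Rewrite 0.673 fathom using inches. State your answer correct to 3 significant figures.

1 fathom = 72.0000 inches.
Thus 0.673 × 72.0000 ≈ 48.5 in.

48.5 inches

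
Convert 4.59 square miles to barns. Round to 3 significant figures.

1.19e+35 barns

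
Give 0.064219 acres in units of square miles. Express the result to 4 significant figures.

1 acre = 0.00156250 mi².
Then 0.064219 × 0.00156250 ≈ 0.0001003 mi².

0.0001003 square miles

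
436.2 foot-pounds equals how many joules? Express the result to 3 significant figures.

591 J

1 ft·lbf = 1.35582 joules.
436.2 × 1.35582 ≈ 591 J.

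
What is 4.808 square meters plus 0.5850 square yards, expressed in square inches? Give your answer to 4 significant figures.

8211 in²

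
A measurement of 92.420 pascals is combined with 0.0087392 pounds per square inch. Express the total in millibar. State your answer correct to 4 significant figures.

92.420 Pa = 0.924200 mbar and 0.0087392 psi = 0.602547 mbar.
0.924200 + 0.602547 ≈ 1.527 mbar.

1.527 millibar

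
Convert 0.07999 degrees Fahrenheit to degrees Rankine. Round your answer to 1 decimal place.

°R = °F + 459.67.
Applying the formula gives 459.7 °R.

459.7 degrees Rankine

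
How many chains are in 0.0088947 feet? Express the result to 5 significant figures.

1 ft = 0.0151515 chain.
Then 0.0088947 × 0.0151515 ≈ 0.00013477 chain.

0.00013477 chains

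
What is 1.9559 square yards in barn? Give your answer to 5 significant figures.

1.6354e+28 barns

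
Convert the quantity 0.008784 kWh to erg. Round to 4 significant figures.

1 kilowatt-hour = 3.60000 × 10^13 ergs.
Thus 0.008784 × 3.60000 × 10^13 ≈ 3.162 × 10^11 erg.

3.162 × 10^11 erg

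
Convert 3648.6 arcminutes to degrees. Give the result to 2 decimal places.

60.81 °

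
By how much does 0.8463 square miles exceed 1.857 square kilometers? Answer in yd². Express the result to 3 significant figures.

401000 square yards

0.8463 mi² = 2.62150 × 10^6 yd² and 1.857 km² = 2.22095 × 10^6 yd².
2.62150 × 10^6 − 2.22095 × 10^6 ≈ 401000 yd².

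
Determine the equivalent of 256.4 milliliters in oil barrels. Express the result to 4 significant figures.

1 mL = 6.28981e-6 bbl.
Thus 256.4 × 6.28981e-6 ≈ 0.001613 bbl.

0.001613 bbl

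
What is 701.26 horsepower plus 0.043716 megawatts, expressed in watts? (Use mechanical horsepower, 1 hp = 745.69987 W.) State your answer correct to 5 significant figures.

701.26 hp = 522929.5 W and 0.043716 MW = 43716.00 W.
522929.5 + 43716.00 ≈ 566650 W.

566650 watts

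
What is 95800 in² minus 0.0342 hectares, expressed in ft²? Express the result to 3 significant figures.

-3020 ft²

95800 in² = 665.278 ft² and 0.0342 ha = 3681.26 ft².
665.278 − 3681.26 ≈ -3020 ft².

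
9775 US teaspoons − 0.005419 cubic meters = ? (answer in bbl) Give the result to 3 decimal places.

9775 US tsp = 0.303044 bbl and 0.005419 m³ = 0.0340845 bbl.
0.303044 − 0.0340845 ≈ 0.269 bbl.

0.269 oil barrels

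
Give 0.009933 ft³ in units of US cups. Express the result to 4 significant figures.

1 cubic foot = 119.688 US cup.
Thus 0.009933 × 119.688 ≈ 1.189 US cup.

1.189 US cup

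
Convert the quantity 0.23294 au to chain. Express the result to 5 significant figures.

1 au = 7.436465e+9 chains.
0.23294 × 7.436465e+9 ≈ 1.7323e+9 chain.

1.7323e+9 chain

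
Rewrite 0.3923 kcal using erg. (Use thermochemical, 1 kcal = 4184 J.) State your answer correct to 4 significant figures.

1 kilocalorie = 4.18400 × 10^10 erg.
Then 0.3923 × 4.18400 × 10^10 ≈ 1.641 × 10^10 erg.

1.641 × 10^10 erg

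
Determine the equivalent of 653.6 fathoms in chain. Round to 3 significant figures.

1 fathom = 0.0909091 chain.
So 653.6 × 0.0909091 ≈ 59.4 chain.

59.4 chains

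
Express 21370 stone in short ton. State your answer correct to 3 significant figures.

150 short ton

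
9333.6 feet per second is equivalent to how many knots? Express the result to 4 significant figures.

1 ft/s = 0.592484 knots.
Then 9333.6 × 0.592484 ≈ 5530 kn.

5530 kn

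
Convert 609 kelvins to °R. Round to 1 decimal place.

°R = K × 9/5.
Applying the formula gives 1096.2 °R.

1096.2 °R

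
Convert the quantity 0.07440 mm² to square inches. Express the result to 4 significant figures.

0.0001153 square inches

1 square millimeter = 0.00155000 square inches.
So 0.07440 × 0.00155000 ≈ 0.0001153 in².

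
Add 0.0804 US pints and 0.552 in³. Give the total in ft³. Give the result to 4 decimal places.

0.0804 US pt = 0.00134349 ft³ and 0.552 in³ = 0.000319444 ft³.
0.00134349 + 0.000319444 ≈ 0.0017 ft³.

0.0017 ft³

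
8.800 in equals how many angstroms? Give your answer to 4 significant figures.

2.235 × 10^9 Å

1 in = 2.54000 × 10^8 Å.
Thus 8.800 × 2.54000 × 10^8 ≈ 2.235 × 10^9 Å.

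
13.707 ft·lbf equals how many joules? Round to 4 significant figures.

1 ft·lbf = 1.35582 J.
Thus 13.707 × 1.35582 ≈ 18.58 J.

18.58 J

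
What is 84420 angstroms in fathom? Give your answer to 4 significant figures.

4.616e-6 fathom

1 angstrom = 5.46807e-11 fathoms.
Then 84420 × 5.46807e-11 ≈ 4.616e-6 fathom.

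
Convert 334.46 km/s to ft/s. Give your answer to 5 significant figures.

1 km/s = 3280.84 ft/s.
Thus 334.46 × 3280.84 ≈ 1.0973e+6 ft/s.

1.0973e+6 feet per second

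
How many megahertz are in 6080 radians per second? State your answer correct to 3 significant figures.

1 radian per second = 1.59155e-7 MHz.
Thus 6080 × 1.59155e-7 ≈ 0.000968 MHz.

0.000968 megahertz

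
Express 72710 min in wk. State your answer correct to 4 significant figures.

7.213 wk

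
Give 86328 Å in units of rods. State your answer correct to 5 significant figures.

1.7165e-6 rods

1 Å = 1.98839e-11 rods.
Then 86328 × 1.98839e-11 ≈ 1.7165e-6 rod.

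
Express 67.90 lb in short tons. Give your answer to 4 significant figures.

0.03395 short tons

1 pound = 0.000500000 short ton.
So 67.90 × 0.000500000 ≈ 0.03395 short ton.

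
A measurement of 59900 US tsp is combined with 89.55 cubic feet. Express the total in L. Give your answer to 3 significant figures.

59900 US tsp = 295.242 L and 89.55 ft³ = 2535.77 L.
295.242 + 2535.77 ≈ 2830 L.

2830 L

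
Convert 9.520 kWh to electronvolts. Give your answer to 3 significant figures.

2.14 × 10^26 electronvolts

1 kWh = 2.24694 × 10^25 eV.
9.520 × 2.24694 × 10^25 ≈ 2.14 × 10^26 eV.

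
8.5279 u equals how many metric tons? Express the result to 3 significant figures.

1 atomic mass unit = 1.66054 × 10^-30 t.
So 8.5279 × 1.66054 × 10^-30 ≈ 1.42 × 10^-29 t.

1.42 × 10^-29 metric tons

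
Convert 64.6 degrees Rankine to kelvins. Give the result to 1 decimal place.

°R = K × 9/5.
Applying the formula gives 35.9 K.

35.9 kelvins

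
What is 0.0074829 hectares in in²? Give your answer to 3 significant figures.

1 ha = 1.55000e+7 in².
Then 0.0074829 × 1.55000e+7 ≈ 116000 in².

116000 in²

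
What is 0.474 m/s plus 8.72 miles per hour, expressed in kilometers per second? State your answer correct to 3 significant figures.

0.00437 km/s

0.474 m/s = 0.000474000 km/s and 8.72 mph = 0.00389819 km/s.
0.000474000 + 0.00389819 ≈ 0.00437 km/s.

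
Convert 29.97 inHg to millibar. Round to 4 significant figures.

1015 mbar

1 inHg = 33.8639 mbar.
29.97 × 33.8639 ≈ 1015 mbar.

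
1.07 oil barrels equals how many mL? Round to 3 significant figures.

1 bbl = 158987 mL.
Thus 1.07 × 158987 ≈ 170000 mL.

170000 mL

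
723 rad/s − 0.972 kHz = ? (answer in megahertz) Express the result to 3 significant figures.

-0.000857 megahertz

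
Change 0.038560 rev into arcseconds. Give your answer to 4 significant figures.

49970 arcseconds

1 rev = 1.29600 × 10^6 arcsec.
0.038560 × 1.29600 × 10^6 ≈ 49970 arcsec.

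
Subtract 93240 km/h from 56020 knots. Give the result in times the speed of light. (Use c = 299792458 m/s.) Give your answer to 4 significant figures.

9.737e-6 times the speed of light

56020 kn = 9.61304e-5 c and 93240 km/h = 8.63931e-5 c.
9.61304e-5 − 8.63931e-5 ≈ 9.737e-6 c.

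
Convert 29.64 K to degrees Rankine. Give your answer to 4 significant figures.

°R = K × 9/5.
Applying the formula gives 53.35 °R.

53.35 degrees Rankine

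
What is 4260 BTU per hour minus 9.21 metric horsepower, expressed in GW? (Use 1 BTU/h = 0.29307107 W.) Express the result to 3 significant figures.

-5.53e-6 GW

4260 BTU/h = 1.24848e-6 GW and 9.21 PS = 6.77394e-6 GW.
1.24848e-6 − 6.77394e-6 ≈ -5.53e-6 GW.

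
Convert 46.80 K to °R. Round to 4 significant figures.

°R = K × 9/5.
Applying the formula gives 84.24 °R.

84.24 °R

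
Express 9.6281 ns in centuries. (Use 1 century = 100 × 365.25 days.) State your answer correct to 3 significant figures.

3.05e-18 centuries

1 nanosecond = 3.16881e-19 century.
Then 9.6281 × 3.16881e-19 ≈ 3.05e-18 century.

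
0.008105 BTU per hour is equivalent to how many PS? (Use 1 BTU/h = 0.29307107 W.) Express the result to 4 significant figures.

3.230e-6 PS

1 BTU per hour = 0.000398466 PS.
0.008105 × 0.000398466 ≈ 3.230e-6 PS.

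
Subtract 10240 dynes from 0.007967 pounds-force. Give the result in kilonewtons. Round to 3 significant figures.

-6.70e-5 kN

0.007967 lbf = 3.54390e-5 kN and 10240 dyn = 0.000102400 kN.
3.54390e-5 − 0.000102400 ≈ -6.70e-5 kN.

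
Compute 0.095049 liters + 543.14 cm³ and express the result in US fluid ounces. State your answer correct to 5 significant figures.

21.580 US fl oz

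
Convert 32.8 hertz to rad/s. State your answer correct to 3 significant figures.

206 rad/s

1 hertz = 6.28319 rad/s.
So 32.8 × 6.28319 ≈ 206 rad/s.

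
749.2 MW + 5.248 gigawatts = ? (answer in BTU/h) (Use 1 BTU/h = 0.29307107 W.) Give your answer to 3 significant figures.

749.2 MW = 2.55638e+9 BTU/h and 5.248 GW = 1.79069e+10 BTU/h.
2.55638e+9 + 1.79069e+10 ≈ 2.05e+10 BTU/h.

2.05e+10 BTU/h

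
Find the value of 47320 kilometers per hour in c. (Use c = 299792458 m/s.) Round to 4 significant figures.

1 kilometer per hour = 9.26567e-10 c.
Thus 47320 × 9.26567e-10 ≈ 4.385e-5 c.

4.385e-5 c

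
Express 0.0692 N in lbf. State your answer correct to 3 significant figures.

1 N = 0.224809 lbf.
So 0.0692 × 0.224809 ≈ 0.0156 lbf.

0.0156 lbf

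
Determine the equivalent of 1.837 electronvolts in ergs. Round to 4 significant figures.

1 electronvolt = 1.60218e-12 ergs.
So 1.837 × 1.60218e-12 ≈ 2.943e-12 erg.

2.943e-12 ergs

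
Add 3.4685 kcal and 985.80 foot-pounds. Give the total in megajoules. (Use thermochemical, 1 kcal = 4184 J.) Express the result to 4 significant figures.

0.01585 megajoules

3.4685 kcal = 0.0145122 MJ and 985.80 ft·lbf = 0.00133657 MJ.
0.0145122 + 0.00133657 ≈ 0.01585 MJ.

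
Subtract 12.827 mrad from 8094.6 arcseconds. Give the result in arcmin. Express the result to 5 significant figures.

8094.6 arcsec = 134.910 arcmin and 12.827 mrad = 44.0960 arcmin.
134.910 − 44.0960 ≈ 90.814 arcmin.

90.814 arcmin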